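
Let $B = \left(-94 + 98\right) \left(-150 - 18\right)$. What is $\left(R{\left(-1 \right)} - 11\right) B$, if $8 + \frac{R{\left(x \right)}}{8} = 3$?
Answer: $34272$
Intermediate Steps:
$R{\left(x \right)} = -40$ ($R{\left(x \right)} = -64 + 8 \cdot 3 = -64 + 24 = -40$)
$B = -672$ ($B = 4 \left(-168\right) = -672$)
$\left(R{\left(-1 \right)} - 11\right) B = \left(-40 - 11\right) \left(-672\right) = \left(-51\right) \left(-672\right) = 34272$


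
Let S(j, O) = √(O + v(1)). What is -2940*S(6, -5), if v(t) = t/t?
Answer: -5880*I ≈ -5880.0*I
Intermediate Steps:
v(t) = 1
S(j, O) = √(1 + O) (S(j, O) = √(O + 1) = √(1 + O))
-2940*S(6, -5) = -2940*√(1 - 5) = -5880*I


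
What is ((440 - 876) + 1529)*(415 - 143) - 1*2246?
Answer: 295050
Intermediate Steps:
((440 - 876) + 1529)*(415 - 143) - 1*2246 = (-436 + 1529)*272 - 2246 = 1093*272 - 2246 = 297296 - 2246 = 295050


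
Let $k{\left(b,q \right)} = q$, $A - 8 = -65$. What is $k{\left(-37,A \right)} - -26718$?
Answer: $26661$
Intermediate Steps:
$A = -57$ ($A = 8 - 65 = -57$)
$k{\left(-37,A \right)} - -26718 = -57 - -26718 = -57 + 26718 = 26661$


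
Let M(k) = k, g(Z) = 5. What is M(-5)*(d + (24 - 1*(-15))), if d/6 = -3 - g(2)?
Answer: 45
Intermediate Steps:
d = -48 (d = 6*(-3 - 1*5) = 6*(-3 - 5) = 6*(-8) = -48)
M(-5)*(d + (24 - 1*(-15))) = -5*(-48 + (24 - 1*(-15))) = -5*(-48 + (24 + 15)) = -5*(-48 + 39) = -5*(-9) = 45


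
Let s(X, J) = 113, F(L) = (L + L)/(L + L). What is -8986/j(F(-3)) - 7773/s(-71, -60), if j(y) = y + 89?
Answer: -857494/5085 ≈ -168.63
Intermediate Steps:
F(L) = 1 (F(L) = (2*L)/((2*L)) = (2*L)*(1/(2*L)) = 1)
j(y) = 89 + y
-8986/j(F(-3)) - 7773/s(-71, -60) = -8986/(89 + 1) - 7773/113 = -8986/90 - 7773*1/113 = -8986*1/90 - 7773/113 = -4493/45 - 7773/113 = -857494/5085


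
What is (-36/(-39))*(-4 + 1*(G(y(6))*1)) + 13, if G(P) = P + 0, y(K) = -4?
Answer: 73/13 ≈ 5.6154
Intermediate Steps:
G(P) = P
(-36/(-39))*(-4 + 1*(G(y(6))*1)) + 13 = (-36/(-39))*(-4 + 1*(-4*1)) + 13 = (-36*(-1/39))*(-4 + 1*(-4)) + 13 = 12*(-4 - 4)/13 + 13 = (12/13)*(-8) + 13 = -96/13 + 13 = 73/13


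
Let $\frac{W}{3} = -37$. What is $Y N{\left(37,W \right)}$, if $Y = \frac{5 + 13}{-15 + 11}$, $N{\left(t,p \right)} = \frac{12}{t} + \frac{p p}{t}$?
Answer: $- \frac{110997}{74} \approx -1500.0$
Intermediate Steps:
$W = -111$ ($W = 3 \left(-37\right) = -111$)
$N{\left(t,p \right)} = \frac{12}{t} + \frac{p^{2}}{t}$
$Y = - \frac{9}{2}$ ($Y = \frac{18}{-4} = 18 \left(- \frac{1}{4}\right) = - \frac{9}{2} \approx -4.5$)
$Y N{\left(37,W \right)} = - \frac{9 \frac{12 + \left(-111\right)^{2}}{37}}{2} = - \frac{9 \frac{12 + 12321}{37}}{2} = - \frac{9 \cdot \frac{1}{37} \cdot 12333}{2} = \left(- \frac{9}{2}\right) \frac{12333}{37} = - \frac{110997}{74}$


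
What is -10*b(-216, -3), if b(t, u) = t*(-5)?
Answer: -10800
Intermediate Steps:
b(t, u) = -5*t
-10*b(-216, -3) = -(-50)*(-216) = -10*1080 = -10800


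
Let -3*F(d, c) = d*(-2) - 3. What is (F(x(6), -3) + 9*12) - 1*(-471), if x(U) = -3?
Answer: 578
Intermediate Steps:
F(d, c) = 1 + 2*d/3 (F(d, c) = -(d*(-2) - 3)/3 = -(-2*d - 3)/3 = -(-3 - 2*d)/3 = 1 + 2*d/3)
(F(x(6), -3) + 9*12) - 1*(-471) = ((1 + (⅔)*(-3)) + 9*12) - 1*(-471) = ((1 - 2) + 108) + 471 = (-1 + 108) + 471 = 107 + 471 = 578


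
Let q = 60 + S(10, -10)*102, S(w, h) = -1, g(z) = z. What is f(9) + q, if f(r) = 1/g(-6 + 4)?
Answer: -85/2 ≈ -42.500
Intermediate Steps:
q = -42 (q = 60 - 1*102 = 60 - 102 = -42)
f(r) = -½ (f(r) = 1/(-6 + 4) = 1/(-2) = -½)
f(9) + q = -½ - 42 = -85/2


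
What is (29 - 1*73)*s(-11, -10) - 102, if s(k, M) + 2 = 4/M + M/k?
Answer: -182/5 ≈ -36.400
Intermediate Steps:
s(k, M) = -2 + 4/M + M/k (s(k, M) = -2 + (4/M + M/k) = -2 + 4/M + M/k)
(29 - 1*73)*s(-11, -10) - 102 = (29 - 1*73)*(-2 + 4/(-10) - 10/(-11)) - 102 = (29 - 73)*(-2 + 4*(-⅒) - 10*(-1/11)) - 102 = -44*(-2 - ⅖ + 10/11) - 102 = -44*(-82/55) - 102 = 328/5 - 102 = -182/5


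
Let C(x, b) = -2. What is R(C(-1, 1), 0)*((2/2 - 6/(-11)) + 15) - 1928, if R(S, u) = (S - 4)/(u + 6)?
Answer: -21390/11 ≈ -1944.5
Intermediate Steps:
R(S, u) = (-4 + S)/(6 + u)
R(C(-1, 1), 0)*((2/2 - 6/(-11)) + 15) - 1928 = ((-4 - 2)/(6 + 0))*((2/2 - 6/(-11)) + 15) - 1928 = (-6/6)*((2*(½) - 6*(-1/11)) + 15) - 1928 = ((⅙)*(-6))*((1 + 6/11) + 15) - 1928 = -(17/11 + 15) - 1928 = -1*182/11 - 1928 = -182/11 - 1928 = -21390/11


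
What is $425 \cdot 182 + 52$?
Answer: $77402$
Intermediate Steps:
$425 \cdot 182 + 52 = 77350 + 52 = 77402$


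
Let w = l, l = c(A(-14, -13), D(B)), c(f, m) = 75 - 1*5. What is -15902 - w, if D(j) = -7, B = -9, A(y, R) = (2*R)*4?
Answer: -15972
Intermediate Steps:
A(y, R) = 8*R
c(f, m) = 70 (c(f, m) = 75 - 5 = 70)
l = 70
w = 70
-15902 - w = -15902 - 1*70 = -15902 - 70 = -15972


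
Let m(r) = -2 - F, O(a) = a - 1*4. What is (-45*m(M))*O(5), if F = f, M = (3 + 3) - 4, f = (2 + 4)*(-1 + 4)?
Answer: 900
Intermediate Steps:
f = 18 (f = 6*3 = 18)
O(a) = -4 + a (O(a) = a - 4 = -4 + a)
M = 2 (M = 6 - 4 = 2)
F = 18
m(r) = -20 (m(r) = -2 - 1*18 = -2 - 18 = -20)
(-45*m(M))*O(5) = (-45*(-20))*(-4 + 5) = 900*1 = 900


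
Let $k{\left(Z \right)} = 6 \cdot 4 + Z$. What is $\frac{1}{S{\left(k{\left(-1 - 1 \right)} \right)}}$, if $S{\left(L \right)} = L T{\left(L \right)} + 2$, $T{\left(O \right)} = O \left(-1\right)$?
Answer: $- \frac{1}{482} \approx -0.0020747$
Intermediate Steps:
$T{\left(O \right)} = - O$
$k{\left(Z \right)} = 24 + Z$
$S{\left(L \right)} = 2 - L^{2}$ ($S{\left(L \right)} = L \left(- L\right) + 2 = - L^{2} + 2 = 2 - L^{2}$)
$\frac{1}{S{\left(k{\left(-1 - 1 \right)} \right)}} = \frac{1}{2 - \left(24 - 2\right)^{2}} = \frac{1}{2 - 22^{2}} = \frac{1}{2 - 484} = \frac{1}{-482} = - \frac{1}{482}$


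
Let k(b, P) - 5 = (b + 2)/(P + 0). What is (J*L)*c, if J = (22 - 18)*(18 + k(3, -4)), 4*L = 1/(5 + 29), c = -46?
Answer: -2001/68 ≈ -29.426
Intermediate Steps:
k(b, P) = 5 + (2 + b)/P (k(b, P) = 5 + (b + 2)/(P + 0) = 5 + (2 + b)/P)
L = 1/136 (L = 1/(4*(5 + 29)) = (¼)/34 = (¼)*(1/34) = 1/136 ≈ 0.0073529)
J = 87 (J = (22 - 18)*(18 + (2 + 3 + 5*(-4))/(-4)) = 4*(18 - (2 + 3 - 20)/4) = 4*(18 - ¼*(-15)) = 4*(18 + 15/4) = 4*(87/4) = 87)
(J*L)*c = (87*(1/136))*(-46) = (87/136)*(-46) = -2001/68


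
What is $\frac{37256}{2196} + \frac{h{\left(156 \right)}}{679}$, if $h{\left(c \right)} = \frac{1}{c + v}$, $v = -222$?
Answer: $\frac{139132349}{8200962} \approx 16.965$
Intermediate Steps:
$h{\left(c \right)} = \frac{1}{-222 + c}$ ($h{\left(c \right)} = \frac{1}{c - 222} = \frac{1}{-222 + c}$)
$\frac{37256}{2196} + \frac{h{\left(156 \right)}}{679} = \frac{37256}{2196} + \frac{1}{\left(-222 + 156\right) 679} = 37256 \cdot \frac{1}{2196} + \frac{1}{-66} \cdot \frac{1}{679} = \frac{9314}{549} - \frac{1}{44814} = \frac{139132349}{8200962}$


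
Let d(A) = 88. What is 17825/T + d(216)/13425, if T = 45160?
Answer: 48654941/121254600 ≈ 0.40126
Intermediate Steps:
17825/T + d(216)/13425 = 17825/45160 + 88/13425 = 17825*(1/45160) + 88*(1/13425) = 3565/9032 + 88/13425 = 48654941/121254600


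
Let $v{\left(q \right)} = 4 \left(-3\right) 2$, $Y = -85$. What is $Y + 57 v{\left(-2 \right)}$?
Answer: $-1453$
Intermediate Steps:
$v{\left(q \right)} = -24$ ($v{\left(q \right)} = \left(-12\right) 2 = -24$)
$Y + 57 v{\left(-2 \right)} = -85 + 57 \left(-24\right) = -85 - 1368 = -1453$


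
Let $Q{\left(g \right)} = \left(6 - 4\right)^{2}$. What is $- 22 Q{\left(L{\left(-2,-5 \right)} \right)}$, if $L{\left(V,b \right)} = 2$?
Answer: $-88$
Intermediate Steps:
$Q{\left(g \right)} = 4$ ($Q{\left(g \right)} = 2^{2} = 4$)
$- 22 Q{\left(L{\left(-2,-5 \right)} \right)} = \left(-22\right) 4 = -88$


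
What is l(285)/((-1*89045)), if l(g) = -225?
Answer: 45/17809 ≈ 0.0025268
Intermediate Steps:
l(285)/((-1*89045)) = -225/((-1*89045)) = -225/(-89045) = -225*(-1/89045) = 45/17809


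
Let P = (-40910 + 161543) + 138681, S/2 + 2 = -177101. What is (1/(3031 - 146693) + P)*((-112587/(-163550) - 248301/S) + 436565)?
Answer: 235539983451556107056766931/2080598968735150 ≈ 1.1321e+11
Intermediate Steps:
S = -354206 (S = -4 + 2*(-177101) = -4 - 354202 = -354206)
P = 259314 (P = 120633 + 138681 = 259314)
(1/(3031 - 146693) + P)*((-112587/(-163550) - 248301/S) + 436565) = (1/(3031 - 146693) + 259314)*((-112587/(-163550) - 248301/(-354206)) + 436565) = (1/(-143662) + 259314)*((-112587*(-1/163550) - 248301*(-1/354206)) + 436565) = (-1/143662 + 259314)*((112587/163550 + 248301/354206) + 436565) = 37253567867*(20122154868/14482597825 + 436565)/143662 = (37253567867/143662)*(6322615441625993/14482597825) = 235539983451556107056766931/2080598968735150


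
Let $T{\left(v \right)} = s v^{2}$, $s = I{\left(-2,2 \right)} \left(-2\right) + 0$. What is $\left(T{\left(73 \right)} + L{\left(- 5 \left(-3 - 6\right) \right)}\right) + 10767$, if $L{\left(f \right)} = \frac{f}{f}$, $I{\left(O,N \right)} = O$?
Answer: $32084$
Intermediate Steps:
$s = 4$ ($s = \left(-2\right) \left(-2\right) + 0 = 4 + 0 = 4$)
$L{\left(f \right)} = 1$
$T{\left(v \right)} = 4 v^{2}$
$\left(T{\left(73 \right)} + L{\left(- 5 \left(-3 - 6\right) \right)}\right) + 10767 = \left(4 \cdot 73^{2} + 1\right) + 10767 = \left(4 \cdot 5329 + 1\right) + 10767 = \left(21316 + 1\right) + 10767 = 21317 + 10767 = 32084$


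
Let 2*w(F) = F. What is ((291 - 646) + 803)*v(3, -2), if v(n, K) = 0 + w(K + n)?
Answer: 224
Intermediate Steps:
w(F) = F/2
v(n, K) = K/2 + n/2 (v(n, K) = 0 + (K + n)/2 = 0 + (K/2 + n/2) = K/2 + n/2)
((291 - 646) + 803)*v(3, -2) = ((291 - 646) + 803)*((1/2)*(-2) + (1/2)*3) = (-355 + 803)*(-1 + 3/2) = 448*(1/2) = 224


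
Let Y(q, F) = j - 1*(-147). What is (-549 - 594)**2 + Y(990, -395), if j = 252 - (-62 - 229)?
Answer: 1307139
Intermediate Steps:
j = 543 (j = 252 - 1*(-291) = 252 + 291 = 543)
Y(q, F) = 690 (Y(q, F) = 543 - 1*(-147) = 543 + 147 = 690)
(-549 - 594)**2 + Y(990, -395) = (-549 - 594)**2 + 690 = (-1143)**2 + 690 = 1306449 + 690 = 1307139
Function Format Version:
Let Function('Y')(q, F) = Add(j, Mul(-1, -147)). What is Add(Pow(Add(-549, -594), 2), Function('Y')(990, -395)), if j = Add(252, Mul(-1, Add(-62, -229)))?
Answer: 1307139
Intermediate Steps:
j = 543 (j = Add(252, Mul(-1, -291)) = Add(252, 291) = 543)
Function('Y')(q, F) = 690 (Function('Y')(q, F) = Add(543, Mul(-1, -147)) = Add(543, 147) = 690)
Add(Pow(Add(-549, -594), 2), Function('Y')(990, -395)) = Add(Pow(Add(-549, -594), 2), 690) = Add(Pow(-1143, 2), 690) = Add(1306449, 690) = 1307139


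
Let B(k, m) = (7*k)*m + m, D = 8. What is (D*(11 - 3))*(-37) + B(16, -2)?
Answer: -2594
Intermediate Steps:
B(k, m) = m + 7*k*m (B(k, m) = 7*k*m + m = m + 7*k*m)
(D*(11 - 3))*(-37) + B(16, -2) = (8*(11 - 3))*(-37) - 2*(1 + 7*16) = (8*8)*(-37) - 2*(1 + 112) = 64*(-37) - 2*113 = -2368 - 226 = -2594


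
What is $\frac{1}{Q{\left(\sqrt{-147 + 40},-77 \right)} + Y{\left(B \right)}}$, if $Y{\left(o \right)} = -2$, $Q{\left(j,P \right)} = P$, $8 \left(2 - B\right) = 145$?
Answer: $- \frac{1}{79} \approx -0.012658$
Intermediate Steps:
$B = - \frac{129}{8}$ ($B = 2 - \frac{145}{8} = - \frac{129}{8} \approx -16.125$)
$\frac{1}{Q{\left(\sqrt{-147 + 40},-77 \right)} + Y{\left(B \right)}} = \frac{1}{-77 - 2} = \frac{1}{-79} = - \frac{1}{79}$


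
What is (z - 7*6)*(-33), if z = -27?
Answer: 2277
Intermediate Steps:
(z - 7*6)*(-33) = (-27 - 7*6)*(-33) = (-27 - 42)*(-33) = -69*(-33) = 2277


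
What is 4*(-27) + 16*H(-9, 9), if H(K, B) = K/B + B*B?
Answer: 1172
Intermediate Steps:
H(K, B) = B² + K/B (H(K, B) = K/B + B² = B² + K/B)
4*(-27) + 16*H(-9, 9) = 4*(-27) + 16*((-9 + 9³)/9) = -108 + 16*((-9 + 729)/9) = -108 + 16*((⅑)*720) = -108 + 16*80 = -108 + 1280 = 1172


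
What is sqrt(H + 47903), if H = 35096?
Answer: sqrt(82999) ≈ 288.10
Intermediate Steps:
sqrt(H + 47903) = sqrt(35096 + 47903) = sqrt(82999)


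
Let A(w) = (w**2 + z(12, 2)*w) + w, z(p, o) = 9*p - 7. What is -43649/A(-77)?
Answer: 43649/1925 ≈ 22.675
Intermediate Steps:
z(p, o) = -7 + 9*p
A(w) = w**2 + 102*w (A(w) = (w**2 + (-7 + 9*12)*w) + w = (w**2 + (-7 + 108)*w) + w = (w**2 + 101*w) + w = w**2 + 102*w)
-43649/A(-77) = -43649*(-1/(77*(102 - 77))) = -43649/((-77*25)) = -43649/(-1925) = -43649*(-1/1925) = 43649/1925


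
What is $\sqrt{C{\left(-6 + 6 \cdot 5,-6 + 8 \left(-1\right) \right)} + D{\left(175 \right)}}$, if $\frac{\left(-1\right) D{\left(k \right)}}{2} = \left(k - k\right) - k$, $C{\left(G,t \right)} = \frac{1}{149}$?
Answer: $\frac{11 \sqrt{64219}}{149} \approx 18.708$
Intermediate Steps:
$C{\left(G,t \right)} = \frac{1}{149}$
$D{\left(k \right)} = 2 k$ ($D{\left(k \right)} = - 2 \left(\left(k - k\right) - k\right) = - 2 \left(0 - k\right) = - 2 \left(- k\right) = 2 k$)
$\sqrt{C{\left(-6 + 6 \cdot 5,-6 + 8 \left(-1\right) \right)} + D{\left(175 \right)}} = \sqrt{\frac{1}{149} + 2 \cdot 175} = \sqrt{\frac{1}{149} + 350} = \sqrt{\frac{52151}{149}} = \frac{11 \sqrt{64219}}{149}$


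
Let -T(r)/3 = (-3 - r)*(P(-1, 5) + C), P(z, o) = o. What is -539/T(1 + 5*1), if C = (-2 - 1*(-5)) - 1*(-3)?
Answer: -49/27 ≈ -1.8148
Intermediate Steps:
C = 6 (C = (-2 + 5) + 3 = 3 + 3 = 6)
T(r) = 99 + 33*r (T(r) = -3*(-3 - r)*(5 + 6) = -3*(-3 - r)*11 = -3*(-33 - 11*r) = 99 + 33*r)
-539/T(1 + 5*1) = -539/(99 + 33*(1 + 5*1)) = -539/(99 + 33*(1 + 5)) = -539/(99 + 33*6) = -539/(99 + 198) = -539/297 = -539*1/297 = -49/27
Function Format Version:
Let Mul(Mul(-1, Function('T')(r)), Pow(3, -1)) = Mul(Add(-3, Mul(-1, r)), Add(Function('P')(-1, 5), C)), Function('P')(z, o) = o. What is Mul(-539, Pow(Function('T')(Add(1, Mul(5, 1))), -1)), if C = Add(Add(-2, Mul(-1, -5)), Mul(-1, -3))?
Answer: Rational(-49, 27) ≈ -1.8148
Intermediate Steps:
C = 6 (C = Add(Add(-2, 5), 3) = Add(3, 3) = 6)
Function('T')(r) = Add(99, Mul(33, r)) (Function('T')(r) = Mul(-3, Mul(Add(-3, Mul(-1, r)), Add(5, 6))) = Mul(-3, Mul(Add(-3, Mul(-1, r)), 11)) = Mul(-3, Add(-33, Mul(-11, r))) = Add(99, Mul(33, r)))
Mul(-539, Pow(Function('T')(Add(1, Mul(5, 1))), -1)) = Mul(-539, Pow(Add(99, Mul(33, Add(1, Mul(5, 1)))), -1)) = Mul(-539, Pow(Add(99, Mul(33, Add(1, 5))), -1)) = Mul(-539, Pow(Add(99, Mul(33, 6)), -1)) = Mul(-539, Pow(Add(99, 198), -1)) = Mul(-539, Pow(297, -1)) = Mul(-539, Rational(1, 297)) = Rational(-49, 27)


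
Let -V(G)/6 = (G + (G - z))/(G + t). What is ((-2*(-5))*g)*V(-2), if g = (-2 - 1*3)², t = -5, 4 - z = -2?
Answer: -15000/7 ≈ -2142.9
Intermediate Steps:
z = 6 (z = 4 - 1*(-2) = 4 + 2 = 6)
V(G) = -6*(-6 + 2*G)/(-5 + G) (V(G) = -6*(G + (G - 1*6))/(G - 5) = -6*(G + (G - 6))/(-5 + G) = -6*(G + (-6 + G))/(-5 + G) = -6*(-6 + 2*G)/(-5 + G))
g = 25 (g = (-2 - 3)² = (-5)² = 25)
((-2*(-5))*g)*V(-2) = (-2*(-5)*25)*(12*(3 - 1*(-2))/(-5 - 2)) = (10*25)*(12*(3 + 2)/(-7)) = 250*(12*(-⅐)*5) = 250*(-60/7) = -15000/7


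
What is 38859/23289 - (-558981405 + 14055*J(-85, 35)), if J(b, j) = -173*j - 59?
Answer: 5006464871978/7763 ≈ 6.4491e+8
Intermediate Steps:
J(b, j) = -59 - 173*j
38859/23289 - (-558981405 + 14055*J(-85, 35)) = 38859/23289 - (-559810650 - 85103025) = 38859*(1/23289) - 14055/(1/((-59 - 6055) - 39771)) = 12953/7763 - 14055/(1/(-6114 - 39771)) = 12953/7763 - 14055/(1/(-45885)) = 12953/7763 - 14055/(-1/45885) = 12953/7763 - 14055*(-45885) = 12953/7763 + 644913675 = 5006464871978/7763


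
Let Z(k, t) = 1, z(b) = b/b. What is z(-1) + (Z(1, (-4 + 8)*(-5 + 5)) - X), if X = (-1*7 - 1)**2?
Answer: -62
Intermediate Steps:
z(b) = 1
X = 64 (X = (-7 - 1)**2 = (-8)**2 = 64)
z(-1) + (Z(1, (-4 + 8)*(-5 + 5)) - X) = 1 + (1 - 1*64) = 1 + (1 - 64) = 1 - 63 = -62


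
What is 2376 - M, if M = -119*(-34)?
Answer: -1670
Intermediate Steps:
M = 4046
2376 - M = 2376 - 1*4046 = 2376 - 4046 = -1670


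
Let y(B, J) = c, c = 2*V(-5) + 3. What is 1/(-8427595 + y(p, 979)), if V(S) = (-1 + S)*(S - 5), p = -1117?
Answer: -1/8427472 ≈ -1.1866e-7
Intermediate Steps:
V(S) = (-1 + S)*(-5 + S)
c = 123 (c = 2*(5 + (-5)**2 - 6*(-5)) + 3 = 2*(5 + 25 + 30) + 3 = 2*60 + 3 = 120 + 3 = 123)
y(B, J) = 123
1/(-8427595 + y(p, 979)) = 1/(-8427595 + 123) = 1/(-8427472) = -1/8427472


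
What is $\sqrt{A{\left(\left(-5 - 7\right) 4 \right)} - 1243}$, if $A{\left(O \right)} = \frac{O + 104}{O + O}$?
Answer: $\frac{i \sqrt{44769}}{6} \approx 35.264 i$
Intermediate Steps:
$A{\left(O \right)} = \frac{104 + O}{2 O}$
$\sqrt{A{\left(\left(-5 - 7\right) 4 \right)} - 1243} = \sqrt{\frac{104 + \left(-5 - 7\right) 4}{2 \left(-5 - 7\right) 4} - 1243} = \sqrt{\frac{104 - 48}{2 \left(\left(-12\right) 4\right)} - 1243} = \sqrt{\frac{104 - 48}{2 \left(-48\right)} - 1243} = \sqrt{\frac{1}{2} \left(- \frac{1}{48}\right) 56 - 1243} = \sqrt{- \frac{7}{12} - 1243} = \sqrt{- \frac{14923}{12}} = \frac{i \sqrt{44769}}{6}$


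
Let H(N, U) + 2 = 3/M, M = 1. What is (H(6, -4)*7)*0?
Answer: 0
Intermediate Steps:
H(N, U) = 1 (H(N, U) = -2 + 3/1 = -2 + 3*1 = -2 + 3 = 1)
(H(6, -4)*7)*0 = (1*7)*0 = 7*0 = 0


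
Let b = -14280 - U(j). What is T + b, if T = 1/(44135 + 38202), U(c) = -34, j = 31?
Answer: -1172972901/82337 ≈ -14246.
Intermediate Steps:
b = -14246 (b = -14280 - 1*(-34) = -14280 + 34 = -14246)
T = 1/82337 ≈ 1.2145e-5
T + b = 1/82337 - 14246 = -1172972901/82337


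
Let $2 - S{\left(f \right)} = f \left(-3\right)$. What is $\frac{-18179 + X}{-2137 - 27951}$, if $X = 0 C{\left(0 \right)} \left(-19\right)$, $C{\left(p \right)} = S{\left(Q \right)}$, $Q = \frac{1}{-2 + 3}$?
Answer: $\frac{18179}{30088} \approx 0.60419$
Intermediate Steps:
$Q = 1$ ($Q = 1^{-1} = 1$)
$S{\left(f \right)} = 2 + 3 f$ ($S{\left(f \right)} = 2 - f \left(-3\right) = 2 - - 3 f = 2 + 3 f$)
$C{\left(p \right)} = 5$ ($C{\left(p \right)} = 2 + 3 \cdot 1 = 2 + 3 = 5$)
$X = 0$ ($X = 0 \cdot 5 \left(-19\right) = 0 \left(-19\right) = 0$)
$\frac{-18179 + X}{-2137 - 27951} = \frac{-18179 + 0}{-2137 - 27951} = - \frac{18179}{-30088} = \left(-18179\right) \left(- \frac{1}{30088}\right) = \frac{18179}{30088}$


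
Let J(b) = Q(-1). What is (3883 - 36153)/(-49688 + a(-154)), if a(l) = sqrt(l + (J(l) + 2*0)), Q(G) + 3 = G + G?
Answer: 1603431760/2468897503 + 32270*I*sqrt(159)/2468897503 ≈ 0.64945 + 0.00016481*I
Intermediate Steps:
Q(G) = -3 + 2*G (Q(G) = -3 + (G + G) = -3 + 2*G)
J(b) = -5 (J(b) = -3 + 2*(-1) = -3 - 2 = -5)
a(l) = sqrt(-5 + l) (a(l) = sqrt(l + (-5 + 2*0)) = sqrt(l + (-5 + 0)) = sqrt(l - 5) = sqrt(-5 + l))
(3883 - 36153)/(-49688 + a(-154)) = (3883 - 36153)/(-49688 + sqrt(-5 - 154)) = -32270/(-49688 + sqrt(-159)) = -32270/(-49688 + I*sqrt(159))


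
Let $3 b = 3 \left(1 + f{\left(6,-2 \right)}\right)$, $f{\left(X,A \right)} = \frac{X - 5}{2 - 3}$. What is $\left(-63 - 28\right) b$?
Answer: $0$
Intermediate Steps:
$f{\left(X,A \right)} = 5 - X$ ($f{\left(X,A \right)} = \frac{-5 + X}{-1} = \left(-5 + X\right) \left(-1\right) = 5 - X$)
$b = 0$ ($b = \frac{3 \left(1 + \left(5 - 6\right)\right)}{3} = \frac{3 \left(1 - 1\right)}{3} = \frac{3 \cdot 0}{3} = \frac{1}{3} \cdot 0 = 0$)
$\left(-63 - 28\right) b = \left(-63 - 28\right) 0 = \left(-91\right) 0 = 0$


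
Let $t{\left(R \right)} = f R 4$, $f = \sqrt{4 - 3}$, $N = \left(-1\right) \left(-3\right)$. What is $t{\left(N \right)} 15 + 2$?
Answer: $182$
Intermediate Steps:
$N = 3$
$f = 1$ ($f = \sqrt{1} = 1$)
$t{\left(R \right)} = 4 R$ ($t{\left(R \right)} = 1 R 4 = R 4 = 4 R$)
$t{\left(N \right)} 15 + 2 = 4 \cdot 3 \cdot 15 + 2 = 12 \cdot 15 + 2 = 180 + 2 = 182$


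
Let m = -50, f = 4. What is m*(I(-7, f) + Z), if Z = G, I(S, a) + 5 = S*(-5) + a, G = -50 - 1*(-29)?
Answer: -650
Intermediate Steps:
G = -21 (G = -50 + 29 = -21)
I(S, a) = -5 + a - 5*S (I(S, a) = -5 + (S*(-5) + a) = -5 + (-5*S + a) = -5 + (a - 5*S) = -5 + a - 5*S)
Z = -21
m*(I(-7, f) + Z) = -50*((-5 + 4 - 5*(-7)) - 21) = -50*((-5 + 4 + 35) - 21) = -50*(34 - 21) = -50*13 = -650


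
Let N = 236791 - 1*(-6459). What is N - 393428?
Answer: -150178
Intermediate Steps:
N = 243250 (N = 236791 + 6459 = 243250)
N - 393428 = 243250 - 393428 = -150178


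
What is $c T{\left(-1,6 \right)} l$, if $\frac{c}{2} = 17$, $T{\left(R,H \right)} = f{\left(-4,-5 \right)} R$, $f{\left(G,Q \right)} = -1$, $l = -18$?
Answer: $-612$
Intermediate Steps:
$T{\left(R,H \right)} = - R$
$c = 34$ ($c = 2 \cdot 17 = 34$)
$c T{\left(-1,6 \right)} l = 34 \left(\left(-1\right) \left(-1\right)\right) \left(-18\right) = 34 \cdot 1 \left(-18\right) = 34 \left(-18\right) = -612$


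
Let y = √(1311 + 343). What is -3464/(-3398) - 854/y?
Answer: 1732/1699 - 427*√1654/827 ≈ -19.979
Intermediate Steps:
y = √1654 ≈ 40.669
-3464/(-3398) - 854/y = -3464/(-3398) - 854*√1654/1654 = -3464*(-1/3398) - 427*√1654/827 = 1732/1699 - 427*√1654/827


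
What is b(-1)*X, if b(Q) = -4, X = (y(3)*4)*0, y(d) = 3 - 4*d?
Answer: 0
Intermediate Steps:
X = 0 (X = ((3 - 4*3)*4)*0 = ((3 - 12)*4)*0 = -9*4*0 = -36*0 = 0)
b(-1)*X = -4*0 = 0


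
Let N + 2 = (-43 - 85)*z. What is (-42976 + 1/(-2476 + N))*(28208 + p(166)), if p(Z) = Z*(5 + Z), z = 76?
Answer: -14843617417929/6103 ≈ -2.4322e+9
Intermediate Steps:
N = -9730 (N = -2 + (-43 - 85)*76 = -2 - 128*76 = -2 - 9728 = -9730)
(-42976 + 1/(-2476 + N))*(28208 + p(166)) = (-42976 + 1/(-2476 - 9730))*(28208 + 166*(5 + 166)) = (-42976 + 1/(-12206))*(28208 + 166*171) = (-42976 - 1/12206)*(28208 + 28386) = -524565057/12206*56594 = -14843617417929/6103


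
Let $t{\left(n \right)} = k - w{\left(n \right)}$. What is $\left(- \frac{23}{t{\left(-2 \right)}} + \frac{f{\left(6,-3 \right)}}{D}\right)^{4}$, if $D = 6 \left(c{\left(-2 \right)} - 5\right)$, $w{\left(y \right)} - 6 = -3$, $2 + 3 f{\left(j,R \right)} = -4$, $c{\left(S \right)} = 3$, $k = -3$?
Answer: $256$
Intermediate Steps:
$f{\left(j,R \right)} = -2$ ($f{\left(j,R \right)} = - \frac{2}{3} + \frac{1}{3} \left(-4\right) = - \frac{2}{3} - \frac{4}{3} = -2$)
$w{\left(y \right)} = 3$ ($w{\left(y \right)} = 6 - 3 = 3$)
$D = -12$ ($D = 6 \left(3 - 5\right) = 6 \left(-2\right) = -12$)
$t{\left(n \right)} = -6$ ($t{\left(n \right)} = -3 - 3 = -6$)
$\left(- \frac{23}{t{\left(-2 \right)}} + \frac{f{\left(6,-3 \right)}}{D}\right)^{4} = \left(- \frac{23}{-6} - \frac{2}{-12}\right)^{4} = \left(\left(-23\right) \left(- \frac{1}{6}\right) - - \frac{1}{6}\right)^{4} = \left(\frac{23}{6} + \frac{1}{6}\right)^{4} = 4^{4} = 256$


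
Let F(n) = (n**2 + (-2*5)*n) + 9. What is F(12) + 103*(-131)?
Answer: -13460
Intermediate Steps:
F(n) = 9 + n**2 - 10*n (F(n) = (n**2 - 10*n) + 9 = 9 + n**2 - 10*n)
F(12) + 103*(-131) = (9 + 12**2 - 10*12) + 103*(-131) = (9 + 144 - 120) - 13493 = 33 - 13493 = -13460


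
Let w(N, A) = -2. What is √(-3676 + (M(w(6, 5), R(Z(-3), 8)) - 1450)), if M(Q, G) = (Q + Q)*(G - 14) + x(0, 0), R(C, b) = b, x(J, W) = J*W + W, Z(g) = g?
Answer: I*√5102 ≈ 71.428*I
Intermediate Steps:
x(J, W) = W + J*W
M(Q, G) = 2*Q*(-14 + G) (M(Q, G) = (Q + Q)*(G - 14) + 0*(1 + 0) = (2*Q)*(-14 + G) + 0*1 = 2*Q*(-14 + G) + 0 = 2*Q*(-14 + G))
√(-3676 + (M(w(6, 5), R(Z(-3), 8)) - 1450)) = √(-3676 + (2*(-2)*(-14 + 8) - 1450)) = √(-3676 + (2*(-2)*(-6) - 1450)) = √(-3676 + (24 - 1450)) = √(-3676 - 1426) = √(-5102) = I*√5102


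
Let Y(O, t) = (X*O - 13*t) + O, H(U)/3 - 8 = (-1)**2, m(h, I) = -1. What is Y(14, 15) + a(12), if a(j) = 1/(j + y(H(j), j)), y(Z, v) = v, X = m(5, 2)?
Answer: -4679/24 ≈ -194.96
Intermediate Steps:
X = -1
H(U) = 27 (H(U) = 24 + 3*(-1)**2 = 24 + 3*1 = 24 + 3 = 27)
a(j) = 1/(2*j) (a(j) = 1/(j + j) = 1/(2*j))
Y(O, t) = -13*t (Y(O, t) = (-O - 13*t) + O = -13*t)
Y(14, 15) + a(12) = -13*15 + (1/2)/12 = -195 + (1/2)*(1/12) = -195 + 1/24 = -4679/24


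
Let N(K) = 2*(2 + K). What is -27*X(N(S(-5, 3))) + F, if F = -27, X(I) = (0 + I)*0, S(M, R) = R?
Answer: -27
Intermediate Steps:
N(K) = 4 + 2*K
X(I) = 0 (X(I) = I*0 = 0)
-27*X(N(S(-5, 3))) + F = -27*0 - 27 = 0 - 27 = -27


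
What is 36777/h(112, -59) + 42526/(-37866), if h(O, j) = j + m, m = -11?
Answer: -697787351/1325310 ≈ -526.51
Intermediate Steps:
h(O, j) = -11 + j (h(O, j) = j - 11 = -11 + j)
36777/h(112, -59) + 42526/(-37866) = 36777/(-11 - 59) + 42526/(-37866) = 36777/(-70) + 42526*(-1/37866) = 36777*(-1/70) - 21263/18933 = -36777/70 - 21263/18933 = -697787351/1325310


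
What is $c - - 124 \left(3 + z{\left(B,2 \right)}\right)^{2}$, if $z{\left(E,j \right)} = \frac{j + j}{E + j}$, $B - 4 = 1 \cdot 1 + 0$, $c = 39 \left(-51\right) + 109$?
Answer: $- \frac{14620}{49} \approx -298.37$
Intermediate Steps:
$c = -1880$ ($c = -1989 + 109 = -1880$)
$B = 5$ ($B = 4 + \left(1 \cdot 1 + 0\right) = 4 + \left(1 + 0\right) = 4 + 1 = 5$)
$z{\left(E,j \right)} = \frac{2 j}{E + j}$
$c - - 124 \left(3 + z{\left(B,2 \right)}\right)^{2} = -1880 - - 124 \left(3 + 2 \cdot 2 \frac{1}{5 + 2}\right)^{2} = -1880 - - 124 \left(3 + 2 \cdot 2 \cdot \frac{1}{7}\right)^{2} = -1880 - - 124 \left(3 + \frac{4}{7}\right)^{2} = -1880 - - 124 \left(\frac{25}{7}\right)^{2} = -1880 - \left(-124\right) \frac{625}{49} = -1880 - - \frac{77500}{49} = -1880 + \frac{77500}{49} = - \frac{14620}{49}$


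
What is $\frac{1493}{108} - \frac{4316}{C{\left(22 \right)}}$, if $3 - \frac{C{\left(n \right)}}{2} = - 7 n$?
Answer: $\frac{1337}{16956} \approx 0.078851$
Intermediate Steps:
$C{\left(n \right)} = 6 + 14 n$ ($C{\left(n \right)} = 6 - 2 \left(- 7 n\right) = 6 + 14 n$)
$\frac{1493}{108} - \frac{4316}{C{\left(22 \right)}} = \frac{1493}{108} - \frac{4316}{6 + 14 \cdot 22} = 1493 \cdot \frac{1}{108} - \frac{4316}{6 + 308} = \frac{1493}{108} - \frac{4316}{314} = \frac{1493}{108} - \frac{2158}{157} = \frac{1337}{16956}$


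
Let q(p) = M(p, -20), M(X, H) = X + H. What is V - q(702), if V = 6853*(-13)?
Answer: -89771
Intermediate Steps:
V = -89089
M(X, H) = H + X
q(p) = -20 + p
V - q(702) = -89089 - (-20 + 702) = -89089 - 1*682 = -89089 - 682 = -89771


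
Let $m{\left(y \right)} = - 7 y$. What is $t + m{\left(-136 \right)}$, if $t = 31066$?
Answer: $32018$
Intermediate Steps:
$t + m{\left(-136 \right)} = 31066 - -952 = 31066 + 952 = 32018$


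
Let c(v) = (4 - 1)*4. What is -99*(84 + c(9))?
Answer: -9504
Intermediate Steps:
c(v) = 12 (c(v) = 3*4 = 12)
-99*(84 + c(9)) = -99*(84 + 12) = -99*96 = -9504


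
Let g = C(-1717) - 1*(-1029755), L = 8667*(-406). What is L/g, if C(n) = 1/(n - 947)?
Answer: -9374088528/2743267319 ≈ -3.4171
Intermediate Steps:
L = -3518802
C(n) = 1/(-947 + n)
g = 2743267319/2664 (g = 1/(-947 - 1717) - 1*(-1029755) = 1/(-2664) + 1029755 = -1/2664 + 1029755 = 2743267319/2664 ≈ 1.0298e+6)
L/g = -3518802/2743267319/2664 = -3518802*2664/2743267319 = -9374088528/2743267319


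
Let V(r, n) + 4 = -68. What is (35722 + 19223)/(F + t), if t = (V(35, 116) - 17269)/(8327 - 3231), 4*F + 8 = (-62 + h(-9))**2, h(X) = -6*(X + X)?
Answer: 93333240/889417 ≈ 104.94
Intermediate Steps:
h(X) = -12*X
V(r, n) = -72 (V(r, n) = -4 - 68 = -72)
F = 527 (F = -2 + (-62 - 12*(-9))**2/4 = -2 + (-62 + 108)**2/4 = -2 + (1/4)*46**2 = -2 + (1/4)*2116 = -2 + 529 = 527)
t = -17341/5096 (t = (-72 - 17269)/(8327 - 3231) = -17341/5096 ≈ -3.4029)
(35722 + 19223)/(F + t) = (35722 + 19223)/(527 - 17341/5096) = 54945/(2668251/5096) = 54945*(5096/2668251) = 93333240/889417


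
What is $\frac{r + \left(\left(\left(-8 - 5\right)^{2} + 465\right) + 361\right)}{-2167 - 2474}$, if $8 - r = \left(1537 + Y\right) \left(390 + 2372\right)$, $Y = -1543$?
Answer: $- \frac{17575}{4641} \approx -3.7869$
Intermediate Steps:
$r = 16580$ ($r = 8 - \left(1537 - 1543\right) \left(390 + 2372\right) = 8 - \left(-6\right) 2762 = 8 - -16572 = 8 + 16572 = 16580$)
$\frac{r + \left(\left(\left(-8 - 5\right)^{2} + 465\right) + 361\right)}{-2167 - 2474} = \frac{16580 + \left(\left(\left(-8 - 5\right)^{2} + 465\right) + 361\right)}{-2167 - 2474} = \frac{16580 + \left(\left(\left(-13\right)^{2} + 465\right) + 361\right)}{-4641} = \left(16580 + \left(\left(169 + 465\right) + 361\right)\right) \left(- \frac{1}{4641}\right) = \left(16580 + \left(634 + 361\right)\right) \left(- \frac{1}{4641}\right) = \left(16580 + 995\right) \left(- \frac{1}{4641}\right) = 17575 \left(- \frac{1}{4641}\right) = - \frac{17575}{4641}$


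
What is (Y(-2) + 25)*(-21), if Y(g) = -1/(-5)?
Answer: -2646/5 ≈ -529.20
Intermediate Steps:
Y(g) = 1/5 (Y(g) = -1*(-1/5) = 1/5)
(Y(-2) + 25)*(-21) = (1/5 + 25)*(-21) = (126/5)*(-21) = -2646/5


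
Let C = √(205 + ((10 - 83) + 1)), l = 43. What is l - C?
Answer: 43 - √133 ≈ 31.467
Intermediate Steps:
C = √133 (C = √(205 + (-73 + 1)) = √(205 - 72) = √133 ≈ 11.533)
l - C = 43 - √133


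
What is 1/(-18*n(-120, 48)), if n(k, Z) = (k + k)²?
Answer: -1/1036800 ≈ -9.6451e-7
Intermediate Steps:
n(k, Z) = 4*k² (n(k, Z) = (2*k)² = 4*k²)
1/(-18*n(-120, 48)) = 1/(-72*(-120)²) = 1/(-72*14400) = 1/(-18*57600) = 1/(-1036800) = -1/1036800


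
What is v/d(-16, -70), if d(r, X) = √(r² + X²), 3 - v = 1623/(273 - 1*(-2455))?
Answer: 6561*√1289/7032784 ≈ 0.033494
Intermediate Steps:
v = 6561/2728 (v = 3 - 1623/(273 - 1*(-2455)) = 3 - 1623/(273 + 2455) = 3 - 1623/2728 = 6561/2728 ≈ 2.4051)
d(r, X) = √(X² + r²)
v/d(-16, -70) = 6561/(2728*(√((-70)² + (-16)²))) = 6561/(2728*(√(4900 + 256))) = 6561/(2728*(√5156)) = 6561/(2728*((2*√1289))) = 6561*(√1289/2578)/2728 = 6561*√1289/7032784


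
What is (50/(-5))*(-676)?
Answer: 6760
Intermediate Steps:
(50/(-5))*(-676) = (50*(-⅕))*(-676) = -10*(-676) = 6760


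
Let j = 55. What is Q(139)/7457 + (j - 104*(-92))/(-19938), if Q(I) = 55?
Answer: -70662121/148677666 ≈ -0.47527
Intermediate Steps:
Q(139)/7457 + (j - 104*(-92))/(-19938) = 55/7457 + (55 - 104*(-92))/(-19938) = 55*(1/7457) + (55 + 9568)*(-1/19938) = 55/7457 + 9623*(-1/19938) = 55/7457 - 9623/19938 = -70662121/148677666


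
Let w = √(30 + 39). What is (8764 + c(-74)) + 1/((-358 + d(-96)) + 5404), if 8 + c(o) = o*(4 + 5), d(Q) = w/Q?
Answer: 632796743962922/78219620329 + 32*√69/78219620329 ≈ 8090.0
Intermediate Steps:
w = √69 ≈ 8.3066
d(Q) = √69/Q
c(o) = -8 + 9*o (c(o) = -8 + o*(4 + 5) = -8 + o*9 = -8 + 9*o)
(8764 + c(-74)) + 1/((-358 + d(-96)) + 5404) = (8764 + (-8 + 9*(-74))) + 1/((-358 + √69/(-96)) + 5404) = (8764 + (-8 - 666)) + 1/((-358 + √69*(-1/96)) + 5404) = (8764 - 674) + 1/((-358 - √69/96) + 5404) = 8090 + 1/(5046 - √69/96)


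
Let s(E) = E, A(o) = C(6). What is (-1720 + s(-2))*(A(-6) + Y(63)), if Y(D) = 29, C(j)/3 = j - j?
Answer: -49938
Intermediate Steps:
C(j) = 0 (C(j) = 3*(j - j) = 3*0 = 0)
A(o) = 0
(-1720 + s(-2))*(A(-6) + Y(63)) = (-1720 - 2)*(0 + 29) = -1722*29 = -49938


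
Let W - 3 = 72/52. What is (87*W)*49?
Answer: 242991/13 ≈ 18692.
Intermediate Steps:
W = 57/13 (W = 3 + 72/52 = 3 + 72*(1/52) = 3 + 18/13 = 57/13 ≈ 4.3846)
(87*W)*49 = (87*(57/13))*49 = (4959/13)*49 = 242991/13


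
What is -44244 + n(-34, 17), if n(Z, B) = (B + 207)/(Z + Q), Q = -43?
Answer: -486716/11 ≈ -44247.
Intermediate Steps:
n(Z, B) = (207 + B)/(-43 + Z) (n(Z, B) = (B + 207)/(Z - 43) = (207 + B)/(-43 + Z))
-44244 + n(-34, 17) = -44244 + (207 + 17)/(-43 - 34) = -44244 + 224/(-77) = -44244 - 1/77*224 = -44244 - 32/11 = -486716/11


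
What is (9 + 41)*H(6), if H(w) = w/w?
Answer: 50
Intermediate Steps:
H(w) = 1
(9 + 41)*H(6) = (9 + 41)*1 = 50*1 = 50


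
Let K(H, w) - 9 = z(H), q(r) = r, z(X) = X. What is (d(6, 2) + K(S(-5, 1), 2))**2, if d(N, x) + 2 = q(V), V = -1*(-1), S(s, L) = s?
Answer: 9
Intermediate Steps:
V = 1
K(H, w) = 9 + H
d(N, x) = -1 (d(N, x) = -2 + 1 = -1)
(d(6, 2) + K(S(-5, 1), 2))**2 = (-1 + (9 - 5))**2 = (-1 + 4)**2 = 3**2 = 9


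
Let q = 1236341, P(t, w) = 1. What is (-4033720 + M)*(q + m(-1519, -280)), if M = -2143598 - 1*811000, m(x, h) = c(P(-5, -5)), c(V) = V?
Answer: -8639951052756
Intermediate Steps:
m(x, h) = 1
M = -2954598 (M = -2143598 - 811000 = -2954598)
(-4033720 + M)*(q + m(-1519, -280)) = (-4033720 - 2954598)*(1236341 + 1) = -6988318*1236342 = -8639951052756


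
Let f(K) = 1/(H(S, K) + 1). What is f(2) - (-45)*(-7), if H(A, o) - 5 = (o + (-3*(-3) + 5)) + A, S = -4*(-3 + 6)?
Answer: -3149/10 ≈ -314.90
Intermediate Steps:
S = -12 (S = -4*3 = -12)
H(A, o) = 19 + A + o (H(A, o) = 5 + ((o + (-3*(-3) + 5)) + A) = 5 + ((o + (9 + 5)) + A) = 5 + ((o + 14) + A) = 5 + ((14 + o) + A) = 5 + (14 + A + o) = 19 + A + o)
f(K) = 1/(8 + K) (f(K) = 1/((19 - 12 + K) + 1) = 1/((7 + K) + 1) = 1/(8 + K))
f(2) - (-45)*(-7) = 1/(8 + 2) - (-45)*(-7) = 1/10 - 9*35 = 1/10 - 315 = -3149/10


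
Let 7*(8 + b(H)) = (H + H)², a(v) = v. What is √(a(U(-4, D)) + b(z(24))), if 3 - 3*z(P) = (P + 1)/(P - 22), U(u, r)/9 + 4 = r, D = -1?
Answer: I*√20846/21 ≈ 6.8753*I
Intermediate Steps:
U(u, r) = -36 + 9*r
z(P) = 1 - (1 + P)/(3*(-22 + P)) (z(P) = 1 - (P + 1)/(3*(P - 22)) = 1 - (1 + P)/(3*(-22 + P)))
b(H) = -8 + 4*H²/7 (b(H) = -8 + (H + H)²/7 = -8 + (2*H)²/7 = -8 + (4*H²)/7 = -8 + 4*H²/7)
√(a(U(-4, D)) + b(z(24))) = √((-36 + 9*(-1)) + (-8 + 4*((-67 + 2*24)/(3*(-22 + 24)))²/7)) = √((-36 - 9) + (-8 + 4*((⅓)*(-67 + 48)/2)²/7)) = √(-45 + (-8 + 4*((⅓)*(½)*(-19))²/7)) = √(-45 + (-8 + 4*(-19/6)²/7)) = √(-45 + (-8 + (4/7)*(361/36))) = √(-45 + (-8 + 361/63)) = √(-45 - 143/63) = √(-2978/63) = I*√20846/21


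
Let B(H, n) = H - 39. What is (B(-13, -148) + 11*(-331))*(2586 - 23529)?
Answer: 77342499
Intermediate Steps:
B(H, n) = -39 + H
(B(-13, -148) + 11*(-331))*(2586 - 23529) = ((-39 - 13) + 11*(-331))*(2586 - 23529) = (-52 - 3641)*(-20943) = -3693*(-20943) = 77342499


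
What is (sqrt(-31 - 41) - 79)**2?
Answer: 6169 - 948*I*sqrt(2) ≈ 6169.0 - 1340.7*I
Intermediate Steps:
(sqrt(-31 - 41) - 79)**2 = (sqrt(-72) - 79)**2 = (6*I*sqrt(2) - 79)**2 = (-79 + 6*I*sqrt(2))**2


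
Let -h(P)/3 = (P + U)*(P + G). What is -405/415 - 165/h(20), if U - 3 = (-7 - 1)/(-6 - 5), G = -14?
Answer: -76631/129978 ≈ -0.58957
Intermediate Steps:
U = 41/11 (U = 3 + (-7 - 1)/(-6 - 5) = 3 - 8/(-11) = 3 - 8*(-1/11) = 3 + 8/11 = 41/11 ≈ 3.7273)
h(P) = -3*(-14 + P)*(41/11 + P) (h(P) = -3*(P + 41/11)*(P - 14) = -3*(41/11 + P)*(-14 + P) = -3*(-14 + P)*(41/11 + P))
-405/415 - 165/h(20) = -405/415 - 165/(1722/11 - 3*20**2 + (339/11)*20) = -405*1/415 - 165/(1722/11 - 3*400 + 6780/11) = -81/83 - 165/(1722/11 - 1200 + 6780/11) = -81/83 - 165/(-4698/11) = -81/83 - 165*(-11/4698) = -81/83 + 605/1566 = -76631/129978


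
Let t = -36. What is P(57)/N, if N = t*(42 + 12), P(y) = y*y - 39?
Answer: -535/324 ≈ -1.6512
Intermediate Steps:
P(y) = -39 + y**2 (P(y) = y**2 - 39 = -39 + y**2)
N = -1944 (N = -36*(42 + 12) = -36*54 = -1944)
P(57)/N = (-39 + 57**2)/(-1944) = (-39 + 3249)*(-1/1944) = 3210*(-1/1944) = -535/324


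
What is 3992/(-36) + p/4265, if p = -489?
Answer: -4260871/38385 ≈ -111.00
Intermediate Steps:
3992/(-36) + p/4265 = 3992/(-36) - 489/4265 = 3992*(-1/36) - 489*1/4265 = -998/9 - 489/4265 = -4260871/38385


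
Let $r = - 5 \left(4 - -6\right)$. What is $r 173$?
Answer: $-8650$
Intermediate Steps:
$r = -50$ ($r = - 5 \left(4 + 6\right) = \left(-5\right) 10 = -50$)
$r 173 = \left(-50\right) 173 = -8650$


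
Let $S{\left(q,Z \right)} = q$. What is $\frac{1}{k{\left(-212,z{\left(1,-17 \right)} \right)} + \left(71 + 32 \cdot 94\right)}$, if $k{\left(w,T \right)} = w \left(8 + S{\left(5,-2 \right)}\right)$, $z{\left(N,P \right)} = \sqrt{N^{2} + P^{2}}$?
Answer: $\frac{1}{323} \approx 0.003096$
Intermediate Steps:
$k{\left(w,T \right)} = 13 w$ ($k{\left(w,T \right)} = w \left(8 + 5\right) = w 13 = 13 w$)
$\frac{1}{k{\left(-212,z{\left(1,-17 \right)} \right)} + \left(71 + 32 \cdot 94\right)} = \frac{1}{13 \left(-212\right) + \left(71 + 32 \cdot 94\right)} = \frac{1}{-2756 + \left(71 + 3008\right)} = \frac{1}{-2756 + 3079} = \frac{1}{323}$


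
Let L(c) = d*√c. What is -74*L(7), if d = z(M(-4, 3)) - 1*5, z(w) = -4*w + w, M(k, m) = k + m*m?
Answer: 1480*√7 ≈ 3915.7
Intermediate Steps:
M(k, m) = k + m²
z(w) = -3*w
d = -20 (d = -3*(-4 + 3²) - 1*5 = -3*(-4 + 9) - 5 = -3*5 - 5 = -15 - 5 = -20)
L(c) = -20*√c
-74*L(7) = -(-1480)*√7 = 1480*√7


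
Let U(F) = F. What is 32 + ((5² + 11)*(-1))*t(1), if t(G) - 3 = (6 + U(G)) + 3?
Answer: -436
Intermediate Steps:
t(G) = 12 + G (t(G) = 3 + ((6 + G) + 3) = 3 + (9 + G) = 12 + G)
32 + ((5² + 11)*(-1))*t(1) = 32 + ((5² + 11)*(-1))*(12 + 1) = 32 + ((25 + 11)*(-1))*13 = 32 + (36*(-1))*13 = 32 - 36*13 = 32 - 468 = -436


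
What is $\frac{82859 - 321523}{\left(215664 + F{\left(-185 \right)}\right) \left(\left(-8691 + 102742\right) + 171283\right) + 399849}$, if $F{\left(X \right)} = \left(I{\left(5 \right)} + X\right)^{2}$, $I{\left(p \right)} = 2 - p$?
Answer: $- \frac{238664}{66601356521} \approx -3.5835 \cdot 10^{-6}$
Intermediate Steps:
$F{\left(X \right)} = \left(-3 + X\right)^{2}$ ($F{\left(X \right)} = \left(\left(2 - 5\right) + X\right)^{2} = \left(-3 + X\right)^{2}$)
$\frac{82859 - 321523}{\left(215664 + F{\left(-185 \right)}\right) \left(\left(-8691 + 102742\right) + 171283\right) + 399849} = \frac{82859 - 321523}{\left(215664 + \left(-3 - 185\right)^{2}\right) \left(\left(-8691 + 102742\right) + 171283\right) + 399849} = - \frac{238664}{\left(215664 + \left(-188\right)^{2}\right) \left(94051 + 171283\right) + 399849} = - \frac{238664}{\left(215664 + 35344\right) 265334 + 399849} = - \frac{238664}{251008 \cdot 265334 + 399849} = - \frac{238664}{66600956672 + 399849} = - \frac{238664}{66601356521}$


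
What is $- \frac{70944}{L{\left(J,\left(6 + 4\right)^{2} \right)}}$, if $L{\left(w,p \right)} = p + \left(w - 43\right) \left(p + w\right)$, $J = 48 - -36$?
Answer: $- \frac{5912}{637} \approx -9.281$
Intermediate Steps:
$J = 84$ ($J = 48 + 36 = 84$)
$L{\left(w,p \right)} = p + \left(-43 + w\right) \left(p + w\right)$
$- \frac{70944}{L{\left(J,\left(6 + 4\right)^{2} \right)}} = - \frac{70944}{84^{2} - 3612 - 42 \left(6 + 4\right)^{2} + \left(6 + 4\right)^{2} \cdot 84} = - \frac{70944}{7056 - 3612 - 42 \cdot 10^{2} + 10^{2} \cdot 84} = - \frac{70944}{7056 - 3612 - 4200 + 100 \cdot 84} = - \frac{70944}{7056 - 3612 - 4200 + 8400} = - \frac{70944}{7644} = \left(-70944\right) \frac{1}{7644} = - \frac{5912}{637}$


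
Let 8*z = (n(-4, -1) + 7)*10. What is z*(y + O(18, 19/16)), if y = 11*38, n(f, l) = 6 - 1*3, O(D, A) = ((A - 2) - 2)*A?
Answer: 2653825/512 ≈ 5183.3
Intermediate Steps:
O(D, A) = A*(-4 + A) (O(D, A) = ((-2 + A) - 2)*A = (-4 + A)*A = A*(-4 + A))
n(f, l) = 3 (n(f, l) = 6 - 3 = 3)
y = 418
z = 25/2 (z = ((3 + 7)*10)/8 = (10*10)/8 = (1/8)*100 = 25/2 ≈ 12.500)
z*(y + O(18, 19/16)) = 25*(418 + (19/16)*(-4 + 19/16))/2 = 25*(418 + (19*(1/16))*(-4 + 19*(1/16)))/2 = 25*(418 + 19*(-4 + 19/16)/16)/2 = 25*(418 + (19/16)*(-45/16))/2 = 25*(418 - 855/256)/2 = (25/2)*(106153/256) = 2653825/512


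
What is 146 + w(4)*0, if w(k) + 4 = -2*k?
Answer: 146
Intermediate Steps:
w(k) = -4 - 2*k
146 + w(4)*0 = 146 + (-4 - 2*4)*0 = 146 + (-4 - 8)*0 = 146 - 12*0 = 146 + 0 = 146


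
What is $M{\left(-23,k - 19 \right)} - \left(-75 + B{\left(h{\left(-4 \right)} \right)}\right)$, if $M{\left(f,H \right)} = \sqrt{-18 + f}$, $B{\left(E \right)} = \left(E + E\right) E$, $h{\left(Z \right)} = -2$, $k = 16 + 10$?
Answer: $67 + i \sqrt{41} \approx 67.0 + 6.4031 i$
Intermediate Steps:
$k = 26$
$B{\left(E \right)} = 2 E^{2}$ ($B{\left(E \right)} = 2 E E = 2 E^{2}$)
$M{\left(-23,k - 19 \right)} - \left(-75 + B{\left(h{\left(-4 \right)} \right)}\right) = \sqrt{-18 - 23} - \left(-75 + 2 \left(-2\right)^{2}\right) = \sqrt{-41} + \left(\left(80 - 5\right) - 2 \cdot 4\right) = i \sqrt{41} + \left(75 - 8\right) = i \sqrt{41} + 67 = 67 + i \sqrt{41}$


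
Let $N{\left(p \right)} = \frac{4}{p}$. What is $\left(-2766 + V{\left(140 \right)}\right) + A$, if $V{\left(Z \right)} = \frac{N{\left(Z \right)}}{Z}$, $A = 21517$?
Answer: $\frac{91879901}{4900} \approx 18751.0$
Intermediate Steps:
$V{\left(Z \right)} = \frac{4}{Z^{2}}$ ($V{\left(Z \right)} = \frac{4 \frac{1}{Z}}{Z} = \frac{4}{Z^{2}}$)
$\left(-2766 + V{\left(140 \right)}\right) + A = \left(-2766 + \frac{4}{19600}\right) + 21517 = \left(-2766 + 4 \cdot \frac{1}{19600}\right) + 21517 = \left(-2766 + \frac{1}{4900}\right) + 21517 = - \frac{13553399}{4900} + 21517 = \frac{91879901}{4900}$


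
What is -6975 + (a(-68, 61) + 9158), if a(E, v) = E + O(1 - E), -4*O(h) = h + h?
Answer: 4161/2 ≈ 2080.5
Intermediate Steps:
O(h) = -h/2 (O(h) = -(h + h)/4 = -h/2)
a(E, v) = -½ + 3*E/2 (a(E, v) = E - (1 - E)/2 = E + (-½ + E/2) = -½ + 3*E/2)
-6975 + (a(-68, 61) + 9158) = -6975 + ((-½ + (3/2)*(-68)) + 9158) = -6975 + ((-½ - 102) + 9158) = -6975 + (-205/2 + 9158) = -6975 + 18111/2 = 4161/2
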